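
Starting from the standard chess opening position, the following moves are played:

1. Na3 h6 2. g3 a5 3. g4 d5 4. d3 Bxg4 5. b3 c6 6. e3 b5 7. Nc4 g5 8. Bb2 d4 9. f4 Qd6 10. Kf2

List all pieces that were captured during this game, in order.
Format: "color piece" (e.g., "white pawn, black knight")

Tracking captures:
  Bxg4: captured white pawn

white pawn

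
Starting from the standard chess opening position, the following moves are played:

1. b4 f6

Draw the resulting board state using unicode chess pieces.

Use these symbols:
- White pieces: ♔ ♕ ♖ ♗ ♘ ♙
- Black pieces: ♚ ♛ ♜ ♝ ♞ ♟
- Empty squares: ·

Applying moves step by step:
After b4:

♜ ♞ ♝ ♛ ♚ ♝ ♞ ♜
♟ ♟ ♟ ♟ ♟ ♟ ♟ ♟
· · · · · · · ·
· · · · · · · ·
· ♙ · · · · · ·
· · · · · · · ·
♙ · ♙ ♙ ♙ ♙ ♙ ♙
♖ ♘ ♗ ♕ ♔ ♗ ♘ ♖


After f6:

♜ ♞ ♝ ♛ ♚ ♝ ♞ ♜
♟ ♟ ♟ ♟ ♟ · ♟ ♟
· · · · · ♟ · ·
· · · · · · · ·
· ♙ · · · · · ·
· · · · · · · ·
♙ · ♙ ♙ ♙ ♙ ♙ ♙
♖ ♘ ♗ ♕ ♔ ♗ ♘ ♖



  a b c d e f g h
  ─────────────────
8│♜ ♞ ♝ ♛ ♚ ♝ ♞ ♜│8
7│♟ ♟ ♟ ♟ ♟ · ♟ ♟│7
6│· · · · · ♟ · ·│6
5│· · · · · · · ·│5
4│· ♙ · · · · · ·│4
3│· · · · · · · ·│3
2│♙ · ♙ ♙ ♙ ♙ ♙ ♙│2
1│♖ ♘ ♗ ♕ ♔ ♗ ♘ ♖│1
  ─────────────────
  a b c d e f g h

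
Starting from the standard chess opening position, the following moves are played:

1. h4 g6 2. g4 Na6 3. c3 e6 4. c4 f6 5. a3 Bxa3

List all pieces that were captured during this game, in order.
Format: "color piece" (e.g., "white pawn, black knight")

Tracking captures:
  Bxa3: captured white pawn

white pawn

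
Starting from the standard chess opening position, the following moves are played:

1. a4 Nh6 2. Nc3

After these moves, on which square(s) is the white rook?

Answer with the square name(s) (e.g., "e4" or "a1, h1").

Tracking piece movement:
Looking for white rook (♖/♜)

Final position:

  a b c d e f g h
  ─────────────────
8│♜ ♞ ♝ ♛ ♚ ♝ · ♜│8
7│♟ ♟ ♟ ♟ ♟ ♟ ♟ ♟│7
6│· · · · · · · ♞│6
5│· · · · · · · ·│5
4│♙ · · · · · · ·│4
3│· · ♘ · · · · ·│3
2│· ♙ ♙ ♙ ♙ ♙ ♙ ♙│2
1│♖ · ♗ ♕ ♔ ♗ ♘ ♖│1
  ─────────────────
  a b c d e f g h


a1, h1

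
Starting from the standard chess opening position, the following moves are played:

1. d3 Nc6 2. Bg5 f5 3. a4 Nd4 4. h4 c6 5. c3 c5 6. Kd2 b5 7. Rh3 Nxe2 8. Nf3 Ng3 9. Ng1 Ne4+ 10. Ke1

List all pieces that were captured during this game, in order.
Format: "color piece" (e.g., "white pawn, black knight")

Tracking captures:
  Nxe2: captured white pawn

white pawn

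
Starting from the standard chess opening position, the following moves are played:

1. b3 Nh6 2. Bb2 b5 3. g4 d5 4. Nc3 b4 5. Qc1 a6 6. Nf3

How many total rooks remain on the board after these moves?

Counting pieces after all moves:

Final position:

  a b c d e f g h
  ─────────────────
8│♜ ♞ ♝ ♛ ♚ ♝ · ♜│8
7│· · ♟ · ♟ ♟ ♟ ♟│7
6│♟ · · · · · · ♞│6
5│· · · ♟ · · · ·│5
4│· ♟ · · · · ♙ ·│4
3│· ♙ ♘ · · ♘ · ·│3
2│♙ ♗ ♙ ♙ ♙ ♙ · ♙│2
1│♖ · ♕ · ♔ ♗ · ♖│1
  ─────────────────
  a b c d e f g h


4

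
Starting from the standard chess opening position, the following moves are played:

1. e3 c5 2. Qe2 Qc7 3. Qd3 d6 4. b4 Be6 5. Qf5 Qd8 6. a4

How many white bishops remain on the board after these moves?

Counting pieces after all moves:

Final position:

  a b c d e f g h
  ─────────────────
8│♜ ♞ · ♛ ♚ ♝ ♞ ♜│8
7│♟ ♟ · · ♟ ♟ ♟ ♟│7
6│· · · ♟ ♝ · · ·│6
5│· · ♟ · · ♕ · ·│5
4│♙ ♙ · · · · · ·│4
3│· · · · ♙ · · ·│3
2│· · ♙ ♙ · ♙ ♙ ♙│2
1│♖ ♘ ♗ · ♔ ♗ ♘ ♖│1
  ─────────────────
  a b c d e f g h


2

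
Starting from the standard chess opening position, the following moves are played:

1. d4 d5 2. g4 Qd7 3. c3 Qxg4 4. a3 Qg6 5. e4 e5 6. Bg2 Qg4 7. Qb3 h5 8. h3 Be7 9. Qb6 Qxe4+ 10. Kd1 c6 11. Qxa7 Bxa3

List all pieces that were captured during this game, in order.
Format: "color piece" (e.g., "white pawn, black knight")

Tracking captures:
  Qxg4: captured white pawn
  Qxe4+: captured white pawn
  Qxa7: captured black pawn
  Bxa3: captured white pawn

white pawn, white pawn, black pawn, white pawn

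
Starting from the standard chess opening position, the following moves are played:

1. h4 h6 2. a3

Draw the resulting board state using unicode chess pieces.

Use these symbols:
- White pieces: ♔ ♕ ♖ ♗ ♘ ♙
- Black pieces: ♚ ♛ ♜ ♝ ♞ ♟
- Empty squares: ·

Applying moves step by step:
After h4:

♜ ♞ ♝ ♛ ♚ ♝ ♞ ♜
♟ ♟ ♟ ♟ ♟ ♟ ♟ ♟
· · · · · · · ·
· · · · · · · ·
· · · · · · · ♙
· · · · · · · ·
♙ ♙ ♙ ♙ ♙ ♙ ♙ ·
♖ ♘ ♗ ♕ ♔ ♗ ♘ ♖


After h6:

♜ ♞ ♝ ♛ ♚ ♝ ♞ ♜
♟ ♟ ♟ ♟ ♟ ♟ ♟ ·
· · · · · · · ♟
· · · · · · · ·
· · · · · · · ♙
· · · · · · · ·
♙ ♙ ♙ ♙ ♙ ♙ ♙ ·
♖ ♘ ♗ ♕ ♔ ♗ ♘ ♖


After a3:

♜ ♞ ♝ ♛ ♚ ♝ ♞ ♜
♟ ♟ ♟ ♟ ♟ ♟ ♟ ·
· · · · · · · ♟
· · · · · · · ·
· · · · · · · ♙
♙ · · · · · · ·
· ♙ ♙ ♙ ♙ ♙ ♙ ·
♖ ♘ ♗ ♕ ♔ ♗ ♘ ♖



  a b c d e f g h
  ─────────────────
8│♜ ♞ ♝ ♛ ♚ ♝ ♞ ♜│8
7│♟ ♟ ♟ ♟ ♟ ♟ ♟ ·│7
6│· · · · · · · ♟│6
5│· · · · · · · ·│5
4│· · · · · · · ♙│4
3│♙ · · · · · · ·│3
2│· ♙ ♙ ♙ ♙ ♙ ♙ ·│2
1│♖ ♘ ♗ ♕ ♔ ♗ ♘ ♖│1
  ─────────────────
  a b c d e f g h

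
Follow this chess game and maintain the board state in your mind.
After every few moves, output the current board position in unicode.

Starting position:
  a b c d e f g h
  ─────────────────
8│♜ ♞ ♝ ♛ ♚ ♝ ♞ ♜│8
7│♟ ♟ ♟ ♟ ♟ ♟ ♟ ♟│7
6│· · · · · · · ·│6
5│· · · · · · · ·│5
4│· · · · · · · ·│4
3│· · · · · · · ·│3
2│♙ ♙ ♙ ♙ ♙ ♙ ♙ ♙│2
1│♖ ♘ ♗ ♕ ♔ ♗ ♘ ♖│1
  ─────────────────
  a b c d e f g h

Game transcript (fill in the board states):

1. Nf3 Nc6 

  a b c d e f g h
  ─────────────────
8│♜ · ♝ ♛ ♚ ♝ ♞ ♜│8
7│♟ ♟ ♟ ♟ ♟ ♟ ♟ ♟│7
6│· · ♞ · · · · ·│6
5│· · · · · · · ·│5
4│· · · · · · · ·│4
3│· · · · · ♘ · ·│3
2│♙ ♙ ♙ ♙ ♙ ♙ ♙ ♙│2
1│♖ ♘ ♗ ♕ ♔ ♗ · ♖│1
  ─────────────────
  a b c d e f g h

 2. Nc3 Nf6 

  a b c d e f g h
  ─────────────────
8│♜ · ♝ ♛ ♚ ♝ · ♜│8
7│♟ ♟ ♟ ♟ ♟ ♟ ♟ ♟│7
6│· · ♞ · · ♞ · ·│6
5│· · · · · · · ·│5
4│· · · · · · · ·│4
3│· · ♘ · · ♘ · ·│3
2│♙ ♙ ♙ ♙ ♙ ♙ ♙ ♙│2
1│♖ · ♗ ♕ ♔ ♗ · ♖│1
  ─────────────────
  a b c d e f g h

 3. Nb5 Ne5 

  a b c d e f g h
  ─────────────────
8│♜ · ♝ ♛ ♚ ♝ · ♜│8
7│♟ ♟ ♟ ♟ ♟ ♟ ♟ ♟│7
6│· · · · · ♞ · ·│6
5│· ♘ · · ♞ · · ·│5
4│· · · · · · · ·│4
3│· · · · · ♘ · ·│3
2│♙ ♙ ♙ ♙ ♙ ♙ ♙ ♙│2
1│♖ · ♗ ♕ ♔ ♗ · ♖│1
  ─────────────────
  a b c d e f g h

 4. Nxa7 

  a b c d e f g h
  ─────────────────
8│♜ · ♝ ♛ ♚ ♝ · ♜│8
7│♘ ♟ ♟ ♟ ♟ ♟ ♟ ♟│7
6│· · · · · ♞ · ·│6
5│· · · · ♞ · · ·│5
4│· · · · · · · ·│4
3│· · · · · ♘ · ·│3
2│♙ ♙ ♙ ♙ ♙ ♙ ♙ ♙│2
1│♖ · ♗ ♕ ♔ ♗ · ♖│1
  ─────────────────
  a b c d e f g h


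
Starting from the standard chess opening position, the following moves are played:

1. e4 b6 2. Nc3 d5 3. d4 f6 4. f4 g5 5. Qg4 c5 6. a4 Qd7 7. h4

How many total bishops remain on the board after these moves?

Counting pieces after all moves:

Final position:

  a b c d e f g h
  ─────────────────
8│♜ ♞ ♝ · ♚ ♝ ♞ ♜│8
7│♟ · · ♛ ♟ · · ♟│7
6│· ♟ · · · ♟ · ·│6
5│· · ♟ ♟ · · ♟ ·│5
4│♙ · · ♙ ♙ ♙ ♕ ♙│4
3│· · ♘ · · · · ·│3
2│· ♙ ♙ · · · ♙ ·│2
1│♖ · ♗ · ♔ ♗ ♘ ♖│1
  ─────────────────
  a b c d e f g h


4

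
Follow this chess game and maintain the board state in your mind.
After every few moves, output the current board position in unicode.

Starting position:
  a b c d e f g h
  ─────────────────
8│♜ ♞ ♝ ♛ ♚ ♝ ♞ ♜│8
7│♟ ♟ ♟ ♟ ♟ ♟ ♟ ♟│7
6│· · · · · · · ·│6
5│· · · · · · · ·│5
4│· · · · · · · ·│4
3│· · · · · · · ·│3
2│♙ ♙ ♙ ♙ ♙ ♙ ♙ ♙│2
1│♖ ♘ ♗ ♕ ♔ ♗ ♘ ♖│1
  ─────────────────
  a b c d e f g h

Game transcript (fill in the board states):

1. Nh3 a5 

  a b c d e f g h
  ─────────────────
8│♜ ♞ ♝ ♛ ♚ ♝ ♞ ♜│8
7│· ♟ ♟ ♟ ♟ ♟ ♟ ♟│7
6│· · · · · · · ·│6
5│♟ · · · · · · ·│5
4│· · · · · · · ·│4
3│· · · · · · · ♘│3
2│♙ ♙ ♙ ♙ ♙ ♙ ♙ ♙│2
1│♖ ♘ ♗ ♕ ♔ ♗ · ♖│1
  ─────────────────
  a b c d e f g h

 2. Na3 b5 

  a b c d e f g h
  ─────────────────
8│♜ ♞ ♝ ♛ ♚ ♝ ♞ ♜│8
7│· · ♟ ♟ ♟ ♟ ♟ ♟│7
6│· · · · · · · ·│6
5│♟ ♟ · · · · · ·│5
4│· · · · · · · ·│4
3│♘ · · · · · · ♘│3
2│♙ ♙ ♙ ♙ ♙ ♙ ♙ ♙│2
1│♖ · ♗ ♕ ♔ ♗ · ♖│1
  ─────────────────
  a b c d e f g h

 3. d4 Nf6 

  a b c d e f g h
  ─────────────────
8│♜ ♞ ♝ ♛ ♚ ♝ · ♜│8
7│· · ♟ ♟ ♟ ♟ ♟ ♟│7
6│· · · · · ♞ · ·│6
5│♟ ♟ · · · · · ·│5
4│· · · ♙ · · · ·│4
3│♘ · · · · · · ♘│3
2│♙ ♙ ♙ · ♙ ♙ ♙ ♙│2
1│♖ · ♗ ♕ ♔ ♗ · ♖│1
  ─────────────────
  a b c d e f g h



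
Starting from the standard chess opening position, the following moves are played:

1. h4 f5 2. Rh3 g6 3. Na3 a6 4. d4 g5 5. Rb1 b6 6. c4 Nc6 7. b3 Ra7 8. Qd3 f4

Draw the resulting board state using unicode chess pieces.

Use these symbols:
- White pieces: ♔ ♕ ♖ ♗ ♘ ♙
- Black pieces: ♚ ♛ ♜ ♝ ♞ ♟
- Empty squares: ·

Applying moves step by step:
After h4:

♜ ♞ ♝ ♛ ♚ ♝ ♞ ♜
♟ ♟ ♟ ♟ ♟ ♟ ♟ ♟
· · · · · · · ·
· · · · · · · ·
· · · · · · · ♙
· · · · · · · ·
♙ ♙ ♙ ♙ ♙ ♙ ♙ ·
♖ ♘ ♗ ♕ ♔ ♗ ♘ ♖


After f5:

♜ ♞ ♝ ♛ ♚ ♝ ♞ ♜
♟ ♟ ♟ ♟ ♟ · ♟ ♟
· · · · · · · ·
· · · · · ♟ · ·
· · · · · · · ♙
· · · · · · · ·
♙ ♙ ♙ ♙ ♙ ♙ ♙ ·
♖ ♘ ♗ ♕ ♔ ♗ ♘ ♖


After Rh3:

♜ ♞ ♝ ♛ ♚ ♝ ♞ ♜
♟ ♟ ♟ ♟ ♟ · ♟ ♟
· · · · · · · ·
· · · · · ♟ · ·
· · · · · · · ♙
· · · · · · · ♖
♙ ♙ ♙ ♙ ♙ ♙ ♙ ·
♖ ♘ ♗ ♕ ♔ ♗ ♘ ·


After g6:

♜ ♞ ♝ ♛ ♚ ♝ ♞ ♜
♟ ♟ ♟ ♟ ♟ · · ♟
· · · · · · ♟ ·
· · · · · ♟ · ·
· · · · · · · ♙
· · · · · · · ♖
♙ ♙ ♙ ♙ ♙ ♙ ♙ ·
♖ ♘ ♗ ♕ ♔ ♗ ♘ ·


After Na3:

♜ ♞ ♝ ♛ ♚ ♝ ♞ ♜
♟ ♟ ♟ ♟ ♟ · · ♟
· · · · · · ♟ ·
· · · · · ♟ · ·
· · · · · · · ♙
♘ · · · · · · ♖
♙ ♙ ♙ ♙ ♙ ♙ ♙ ·
♖ · ♗ ♕ ♔ ♗ ♘ ·


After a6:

♜ ♞ ♝ ♛ ♚ ♝ ♞ ♜
· ♟ ♟ ♟ ♟ · · ♟
♟ · · · · · ♟ ·
· · · · · ♟ · ·
· · · · · · · ♙
♘ · · · · · · ♖
♙ ♙ ♙ ♙ ♙ ♙ ♙ ·
♖ · ♗ ♕ ♔ ♗ ♘ ·


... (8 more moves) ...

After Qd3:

· · ♝ ♛ ♚ ♝ ♞ ♜
♜ · ♟ ♟ ♟ · · ♟
♟ ♟ ♞ · · · · ·
· · · · · ♟ ♟ ·
· · ♙ ♙ · · · ♙
♘ ♙ · ♕ · · · ♖
♙ · · · ♙ ♙ ♙ ·
· ♖ ♗ · ♔ ♗ ♘ ·


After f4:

· · ♝ ♛ ♚ ♝ ♞ ♜
♜ · ♟ ♟ ♟ · · ♟
♟ ♟ ♞ · · · · ·
· · · · · · ♟ ·
· · ♙ ♙ · ♟ · ♙
♘ ♙ · ♕ · · · ♖
♙ · · · ♙ ♙ ♙ ·
· ♖ ♗ · ♔ ♗ ♘ ·



  a b c d e f g h
  ─────────────────
8│· · ♝ ♛ ♚ ♝ ♞ ♜│8
7│♜ · ♟ ♟ ♟ · · ♟│7
6│♟ ♟ ♞ · · · · ·│6
5│· · · · · · ♟ ·│5
4│· · ♙ ♙ · ♟ · ♙│4
3│♘ ♙ · ♕ · · · ♖│3
2│♙ · · · ♙ ♙ ♙ ·│2
1│· ♖ ♗ · ♔ ♗ ♘ ·│1
  ─────────────────
  a b c d e f g h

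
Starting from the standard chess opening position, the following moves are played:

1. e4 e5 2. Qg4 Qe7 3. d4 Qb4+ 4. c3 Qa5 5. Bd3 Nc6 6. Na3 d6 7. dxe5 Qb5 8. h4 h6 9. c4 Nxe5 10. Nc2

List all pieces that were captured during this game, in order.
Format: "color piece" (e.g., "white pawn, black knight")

Tracking captures:
  dxe5: captured black pawn
  Nxe5: captured white pawn

black pawn, white pawn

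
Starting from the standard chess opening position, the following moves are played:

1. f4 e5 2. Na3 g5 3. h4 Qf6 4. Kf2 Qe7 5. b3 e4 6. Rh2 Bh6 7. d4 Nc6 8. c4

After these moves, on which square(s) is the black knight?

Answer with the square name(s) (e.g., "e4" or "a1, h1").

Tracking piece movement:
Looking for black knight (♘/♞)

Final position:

  a b c d e f g h
  ─────────────────
8│♜ · ♝ · ♚ · ♞ ♜│8
7│♟ ♟ ♟ ♟ ♛ ♟ · ♟│7
6│· · ♞ · · · · ♝│6
5│· · · · · · ♟ ·│5
4│· · ♙ ♙ ♟ ♙ · ♙│4
3│♘ ♙ · · · · · ·│3
2│♙ · · · ♙ ♔ ♙ ♖│2
1│♖ · ♗ ♕ · ♗ ♘ ·│1
  ─────────────────
  a b c d e f g h


c6, g8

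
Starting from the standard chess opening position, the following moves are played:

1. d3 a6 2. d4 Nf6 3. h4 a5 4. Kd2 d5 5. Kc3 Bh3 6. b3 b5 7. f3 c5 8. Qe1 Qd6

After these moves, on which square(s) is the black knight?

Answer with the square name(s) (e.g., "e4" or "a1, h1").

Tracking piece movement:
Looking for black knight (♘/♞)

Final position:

  a b c d e f g h
  ─────────────────
8│♜ ♞ · · ♚ ♝ · ♜│8
7│· · · · ♟ ♟ ♟ ♟│7
6│· · · ♛ · ♞ · ·│6
5│♟ ♟ ♟ ♟ · · · ·│5
4│· · · ♙ · · · ♙│4
3│· ♙ ♔ · · ♙ · ♝│3
2│♙ · ♙ · ♙ · ♙ ·│2
1│♖ ♘ ♗ · ♕ ♗ ♘ ♖│1
  ─────────────────
  a b c d e f g h


b8, f6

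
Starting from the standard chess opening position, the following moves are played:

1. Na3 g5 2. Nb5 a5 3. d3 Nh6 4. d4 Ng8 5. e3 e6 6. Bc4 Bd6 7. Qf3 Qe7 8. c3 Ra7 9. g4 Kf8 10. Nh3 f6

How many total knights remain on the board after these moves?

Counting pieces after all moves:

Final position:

  a b c d e f g h
  ─────────────────
8│· ♞ ♝ · · ♚ ♞ ♜│8
7│♜ ♟ ♟ ♟ ♛ · · ♟│7
6│· · · ♝ ♟ ♟ · ·│6
5│♟ ♘ · · · · ♟ ·│5
4│· · ♗ ♙ · · ♙ ·│4
3│· · ♙ · ♙ ♕ · ♘│3
2│♙ ♙ · · · ♙ · ♙│2
1│♖ · ♗ · ♔ · · ♖│1
  ─────────────────
  a b c d e f g h


4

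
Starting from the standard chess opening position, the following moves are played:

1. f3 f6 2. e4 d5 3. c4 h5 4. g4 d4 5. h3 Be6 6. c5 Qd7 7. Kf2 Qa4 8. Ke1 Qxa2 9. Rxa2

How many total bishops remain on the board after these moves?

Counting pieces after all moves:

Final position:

  a b c d e f g h
  ─────────────────
8│♜ ♞ · · ♚ ♝ ♞ ♜│8
7│♟ ♟ ♟ · ♟ · ♟ ·│7
6│· · · · ♝ ♟ · ·│6
5│· · ♙ · · · · ♟│5
4│· · · ♟ ♙ · ♙ ·│4
3│· · · · · ♙ · ♙│3
2│♖ ♙ · ♙ · · · ·│2
1│· ♘ ♗ ♕ ♔ ♗ ♘ ♖│1
  ─────────────────
  a b c d e f g h


4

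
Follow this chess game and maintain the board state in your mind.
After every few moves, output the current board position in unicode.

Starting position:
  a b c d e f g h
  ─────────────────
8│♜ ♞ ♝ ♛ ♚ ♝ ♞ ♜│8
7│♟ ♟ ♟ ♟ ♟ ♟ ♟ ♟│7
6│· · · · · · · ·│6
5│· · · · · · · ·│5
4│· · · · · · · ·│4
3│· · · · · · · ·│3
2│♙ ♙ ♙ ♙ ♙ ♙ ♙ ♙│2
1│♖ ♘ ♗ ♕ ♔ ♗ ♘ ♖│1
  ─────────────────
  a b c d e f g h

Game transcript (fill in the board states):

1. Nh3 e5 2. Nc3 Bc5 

  a b c d e f g h
  ─────────────────
8│♜ ♞ ♝ ♛ ♚ · ♞ ♜│8
7│♟ ♟ ♟ ♟ · ♟ ♟ ♟│7
6│· · · · · · · ·│6
5│· · ♝ · ♟ · · ·│5
4│· · · · · · · ·│4
3│· · ♘ · · · · ♘│3
2│♙ ♙ ♙ ♙ ♙ ♙ ♙ ♙│2
1│♖ · ♗ ♕ ♔ ♗ · ♖│1
  ─────────────────
  a b c d e f g h

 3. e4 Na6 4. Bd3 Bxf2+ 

  a b c d e f g h
  ─────────────────
8│♜ · ♝ ♛ ♚ · ♞ ♜│8
7│♟ ♟ ♟ ♟ · ♟ ♟ ♟│7
6│♞ · · · · · · ·│6
5│· · · · ♟ · · ·│5
4│· · · · ♙ · · ·│4
3│· · ♘ ♗ · · · ♘│3
2│♙ ♙ ♙ ♙ · ♝ ♙ ♙│2
1│♖ · ♗ ♕ ♔ · · ♖│1
  ─────────────────
  a b c d e f g h

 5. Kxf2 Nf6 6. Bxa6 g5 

  a b c d e f g h
  ─────────────────
8│♜ · ♝ ♛ ♚ · · ♜│8
7│♟ ♟ ♟ ♟ · ♟ · ♟│7
6│♗ · · · · ♞ · ·│6
5│· · · · ♟ · ♟ ·│5
4│· · · · ♙ · · ·│4
3│· · ♘ · · · · ♘│3
2│♙ ♙ ♙ ♙ · ♔ ♙ ♙│2
1│♖ · ♗ ♕ · · · ♖│1
  ─────────────────
  a b c d e f g h

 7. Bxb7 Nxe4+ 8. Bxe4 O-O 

  a b c d e f g h
  ─────────────────
8│♜ · ♝ ♛ · ♜ ♚ ·│8
7│♟ · ♟ ♟ · ♟ · ♟│7
6│· · · · · · · ·│6
5│· · · · ♟ · ♟ ·│5
4│· · · · ♗ · · ·│4
3│· · ♘ · · · · ♘│3
2│♙ ♙ ♙ ♙ · ♔ ♙ ♙│2
1│♖ · ♗ ♕ · · · ♖│1
  ─────────────────
  a b c d e f g h

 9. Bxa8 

  a b c d e f g h
  ─────────────────
8│♗ · ♝ ♛ · ♜ ♚ ·│8
7│♟ · ♟ ♟ · ♟ · ♟│7
6│· · · · · · · ·│6
5│· · · · ♟ · ♟ ·│5
4│· · · · · · · ·│4
3│· · ♘ · · · · ♘│3
2│♙ ♙ ♙ ♙ · ♔ ♙ ♙│2
1│♖ · ♗ ♕ · · · ♖│1
  ─────────────────
  a b c d e f g h


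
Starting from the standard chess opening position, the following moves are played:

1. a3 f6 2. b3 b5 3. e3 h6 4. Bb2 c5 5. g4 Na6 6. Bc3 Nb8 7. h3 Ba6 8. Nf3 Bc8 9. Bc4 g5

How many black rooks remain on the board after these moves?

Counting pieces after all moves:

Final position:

  a b c d e f g h
  ─────────────────
8│♜ ♞ ♝ ♛ ♚ ♝ ♞ ♜│8
7│♟ · · ♟ ♟ · · ·│7
6│· · · · · ♟ · ♟│6
5│· ♟ ♟ · · · ♟ ·│5
4│· · ♗ · · · ♙ ·│4
3│♙ ♙ ♗ · ♙ ♘ · ♙│3
2│· · ♙ ♙ · ♙ · ·│2
1│♖ ♘ · ♕ ♔ · · ♖│1
  ─────────────────
  a b c d e f g h


2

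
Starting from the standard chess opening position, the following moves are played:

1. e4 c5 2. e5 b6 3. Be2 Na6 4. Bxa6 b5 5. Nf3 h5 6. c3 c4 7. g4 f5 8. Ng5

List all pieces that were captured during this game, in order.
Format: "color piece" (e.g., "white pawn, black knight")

Tracking captures:
  Bxa6: captured black knight

black knight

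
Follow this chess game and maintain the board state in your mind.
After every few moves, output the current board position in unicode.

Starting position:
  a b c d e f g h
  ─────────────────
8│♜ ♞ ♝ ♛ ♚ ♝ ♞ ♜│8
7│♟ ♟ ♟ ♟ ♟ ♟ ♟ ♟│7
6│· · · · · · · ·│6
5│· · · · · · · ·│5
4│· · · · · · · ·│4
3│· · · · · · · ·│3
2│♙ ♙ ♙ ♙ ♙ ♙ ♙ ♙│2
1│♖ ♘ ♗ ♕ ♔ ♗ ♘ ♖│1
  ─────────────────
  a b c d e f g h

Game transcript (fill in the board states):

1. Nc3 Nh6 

  a b c d e f g h
  ─────────────────
8│♜ ♞ ♝ ♛ ♚ ♝ · ♜│8
7│♟ ♟ ♟ ♟ ♟ ♟ ♟ ♟│7
6│· · · · · · · ♞│6
5│· · · · · · · ·│5
4│· · · · · · · ·│4
3│· · ♘ · · · · ·│3
2│♙ ♙ ♙ ♙ ♙ ♙ ♙ ♙│2
1│♖ · ♗ ♕ ♔ ♗ ♘ ♖│1
  ─────────────────
  a b c d e f g h

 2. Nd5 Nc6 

  a b c d e f g h
  ─────────────────
8│♜ · ♝ ♛ ♚ ♝ · ♜│8
7│♟ ♟ ♟ ♟ ♟ ♟ ♟ ♟│7
6│· · ♞ · · · · ♞│6
5│· · · ♘ · · · ·│5
4│· · · · · · · ·│4
3│· · · · · · · ·│3
2│♙ ♙ ♙ ♙ ♙ ♙ ♙ ♙│2
1│♖ · ♗ ♕ ♔ ♗ ♘ ♖│1
  ─────────────────
  a b c d e f g h

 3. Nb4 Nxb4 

  a b c d e f g h
  ─────────────────
8│♜ · ♝ ♛ ♚ ♝ · ♜│8
7│♟ ♟ ♟ ♟ ♟ ♟ ♟ ♟│7
6│· · · · · · · ♞│6
5│· · · · · · · ·│5
4│· ♞ · · · · · ·│4
3│· · · · · · · ·│3
2│♙ ♙ ♙ ♙ ♙ ♙ ♙ ♙│2
1│♖ · ♗ ♕ ♔ ♗ ♘ ♖│1
  ─────────────────
  a b c d e f g h



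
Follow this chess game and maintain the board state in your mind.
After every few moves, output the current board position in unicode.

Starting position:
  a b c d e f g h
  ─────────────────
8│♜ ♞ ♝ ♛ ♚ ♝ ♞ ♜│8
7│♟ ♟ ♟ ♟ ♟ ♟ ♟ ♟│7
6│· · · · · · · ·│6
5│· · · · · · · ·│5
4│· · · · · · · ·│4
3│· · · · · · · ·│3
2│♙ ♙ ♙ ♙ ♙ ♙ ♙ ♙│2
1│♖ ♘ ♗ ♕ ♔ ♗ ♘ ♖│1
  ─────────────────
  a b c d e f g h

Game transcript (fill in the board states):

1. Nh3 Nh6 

  a b c d e f g h
  ─────────────────
8│♜ ♞ ♝ ♛ ♚ ♝ · ♜│8
7│♟ ♟ ♟ ♟ ♟ ♟ ♟ ♟│7
6│· · · · · · · ♞│6
5│· · · · · · · ·│5
4│· · · · · · · ·│4
3│· · · · · · · ♘│3
2│♙ ♙ ♙ ♙ ♙ ♙ ♙ ♙│2
1│♖ ♘ ♗ ♕ ♔ ♗ · ♖│1
  ─────────────────
  a b c d e f g h

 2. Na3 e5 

  a b c d e f g h
  ─────────────────
8│♜ ♞ ♝ ♛ ♚ ♝ · ♜│8
7│♟ ♟ ♟ ♟ · ♟ ♟ ♟│7
6│· · · · · · · ♞│6
5│· · · · ♟ · · ·│5
4│· · · · · · · ·│4
3│♘ · · · · · · ♘│3
2│♙ ♙ ♙ ♙ ♙ ♙ ♙ ♙│2
1│♖ · ♗ ♕ ♔ ♗ · ♖│1
  ─────────────────
  a b c d e f g h

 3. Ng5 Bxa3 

  a b c d e f g h
  ─────────────────
8│♜ ♞ ♝ ♛ ♚ · · ♜│8
7│♟ ♟ ♟ ♟ · ♟ ♟ ♟│7
6│· · · · · · · ♞│6
5│· · · · ♟ · ♘ ·│5
4│· · · · · · · ·│4
3│♝ · · · · · · ·│3
2│♙ ♙ ♙ ♙ ♙ ♙ ♙ ♙│2
1│♖ · ♗ ♕ ♔ ♗ · ♖│1
  ─────────────────
  a b c d e f g h



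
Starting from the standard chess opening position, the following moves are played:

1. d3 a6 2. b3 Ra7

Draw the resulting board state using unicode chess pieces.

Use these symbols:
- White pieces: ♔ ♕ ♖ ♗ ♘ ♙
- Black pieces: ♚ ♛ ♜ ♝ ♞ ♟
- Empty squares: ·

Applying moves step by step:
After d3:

♜ ♞ ♝ ♛ ♚ ♝ ♞ ♜
♟ ♟ ♟ ♟ ♟ ♟ ♟ ♟
· · · · · · · ·
· · · · · · · ·
· · · · · · · ·
· · · ♙ · · · ·
♙ ♙ ♙ · ♙ ♙ ♙ ♙
♖ ♘ ♗ ♕ ♔ ♗ ♘ ♖


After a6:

♜ ♞ ♝ ♛ ♚ ♝ ♞ ♜
· ♟ ♟ ♟ ♟ ♟ ♟ ♟
♟ · · · · · · ·
· · · · · · · ·
· · · · · · · ·
· · · ♙ · · · ·
♙ ♙ ♙ · ♙ ♙ ♙ ♙
♖ ♘ ♗ ♕ ♔ ♗ ♘ ♖


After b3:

♜ ♞ ♝ ♛ ♚ ♝ ♞ ♜
· ♟ ♟ ♟ ♟ ♟ ♟ ♟
♟ · · · · · · ·
· · · · · · · ·
· · · · · · · ·
· ♙ · ♙ · · · ·
♙ · ♙ · ♙ ♙ ♙ ♙
♖ ♘ ♗ ♕ ♔ ♗ ♘ ♖


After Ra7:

· ♞ ♝ ♛ ♚ ♝ ♞ ♜
♜ ♟ ♟ ♟ ♟ ♟ ♟ ♟
♟ · · · · · · ·
· · · · · · · ·
· · · · · · · ·
· ♙ · ♙ · · · ·
♙ · ♙ · ♙ ♙ ♙ ♙
♖ ♘ ♗ ♕ ♔ ♗ ♘ ♖



  a b c d e f g h
  ─────────────────
8│· ♞ ♝ ♛ ♚ ♝ ♞ ♜│8
7│♜ ♟ ♟ ♟ ♟ ♟ ♟ ♟│7
6│♟ · · · · · · ·│6
5│· · · · · · · ·│5
4│· · · · · · · ·│4
3│· ♙ · ♙ · · · ·│3
2│♙ · ♙ · ♙ ♙ ♙ ♙│2
1│♖ ♘ ♗ ♕ ♔ ♗ ♘ ♖│1
  ─────────────────
  a b c d e f g h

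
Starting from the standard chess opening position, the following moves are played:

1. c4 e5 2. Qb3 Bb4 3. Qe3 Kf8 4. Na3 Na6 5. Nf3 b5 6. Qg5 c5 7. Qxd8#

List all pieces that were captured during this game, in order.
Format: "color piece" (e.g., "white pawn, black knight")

Tracking captures:
  Qxd8#: captured black queen

black queen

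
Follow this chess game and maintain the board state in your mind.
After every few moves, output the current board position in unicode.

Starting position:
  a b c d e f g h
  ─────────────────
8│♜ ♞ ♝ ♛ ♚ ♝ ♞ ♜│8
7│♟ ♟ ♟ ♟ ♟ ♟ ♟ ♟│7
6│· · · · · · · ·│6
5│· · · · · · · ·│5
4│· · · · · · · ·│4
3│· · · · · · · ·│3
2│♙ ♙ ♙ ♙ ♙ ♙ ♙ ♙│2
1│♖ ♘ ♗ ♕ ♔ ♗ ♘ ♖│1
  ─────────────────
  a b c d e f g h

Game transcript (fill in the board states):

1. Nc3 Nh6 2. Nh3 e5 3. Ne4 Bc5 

  a b c d e f g h
  ─────────────────
8│♜ ♞ ♝ ♛ ♚ · · ♜│8
7│♟ ♟ ♟ ♟ · ♟ ♟ ♟│7
6│· · · · · · · ♞│6
5│· · ♝ · ♟ · · ·│5
4│· · · · ♘ · · ·│4
3│· · · · · · · ♘│3
2│♙ ♙ ♙ ♙ ♙ ♙ ♙ ♙│2
1│♖ · ♗ ♕ ♔ ♗ · ♖│1
  ─────────────────
  a b c d e f g h

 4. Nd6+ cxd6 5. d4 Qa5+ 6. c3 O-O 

  a b c d e f g h
  ─────────────────
8│♜ ♞ ♝ · · ♜ ♚ ·│8
7│♟ ♟ · ♟ · ♟ ♟ ♟│7
6│· · · ♟ · · · ♞│6
5│♛ · ♝ · ♟ · · ·│5
4│· · · ♙ · · · ·│4
3│· · ♙ · · · · ♘│3
2│♙ ♙ · · ♙ ♙ ♙ ♙│2
1│♖ · ♗ ♕ ♔ ♗ · ♖│1
  ─────────────────
  a b c d e f g h

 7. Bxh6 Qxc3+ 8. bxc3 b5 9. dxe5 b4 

  a b c d e f g h
  ─────────────────
8│♜ ♞ ♝ · · ♜ ♚ ·│8
7│♟ · · ♟ · ♟ ♟ ♟│7
6│· · · ♟ · · · ♗│6
5│· · ♝ · ♙ · · ·│5
4│· ♟ · · · · · ·│4
3│· · ♙ · · · · ♘│3
2│♙ · · · ♙ ♙ ♙ ♙│2
1│♖ · · ♕ ♔ ♗ · ♖│1
  ─────────────────
  a b c d e f g h

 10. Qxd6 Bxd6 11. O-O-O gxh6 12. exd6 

  a b c d e f g h
  ─────────────────
8│♜ ♞ ♝ · · ♜ ♚ ·│8
7│♟ · · ♟ · ♟ · ♟│7
6│· · · ♙ · · · ♟│6
5│· · · · · · · ·│5
4│· ♟ · · · · · ·│4
3│· · ♙ · · · · ♘│3
2│♙ · · · ♙ ♙ ♙ ♙│2
1│· · ♔ ♖ · ♗ · ♖│1
  ─────────────────
  a b c d e f g h


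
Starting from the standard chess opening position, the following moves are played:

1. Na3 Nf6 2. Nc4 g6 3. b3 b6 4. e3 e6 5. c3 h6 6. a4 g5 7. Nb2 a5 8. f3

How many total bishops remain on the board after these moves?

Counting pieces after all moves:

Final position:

  a b c d e f g h
  ─────────────────
8│♜ ♞ ♝ ♛ ♚ ♝ · ♜│8
7│· · ♟ ♟ · ♟ · ·│7
6│· ♟ · · ♟ ♞ · ♟│6
5│♟ · · · · · ♟ ·│5
4│♙ · · · · · · ·│4
3│· ♙ ♙ · ♙ ♙ · ·│3
2│· ♘ · ♙ · · ♙ ♙│2
1│♖ · ♗ ♕ ♔ ♗ ♘ ♖│1
  ─────────────────
  a b c d e f g h


4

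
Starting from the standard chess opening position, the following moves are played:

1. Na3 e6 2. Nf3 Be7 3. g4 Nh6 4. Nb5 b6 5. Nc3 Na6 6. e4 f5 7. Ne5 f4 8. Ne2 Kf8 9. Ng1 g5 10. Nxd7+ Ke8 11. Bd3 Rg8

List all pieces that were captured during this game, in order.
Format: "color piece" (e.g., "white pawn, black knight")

Tracking captures:
  Nxd7+: captured black pawn

black pawn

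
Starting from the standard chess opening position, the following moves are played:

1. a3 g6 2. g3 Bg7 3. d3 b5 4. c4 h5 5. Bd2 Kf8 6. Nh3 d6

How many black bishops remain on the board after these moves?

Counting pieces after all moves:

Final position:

  a b c d e f g h
  ─────────────────
8│♜ ♞ ♝ ♛ · ♚ ♞ ♜│8
7│♟ · ♟ · ♟ ♟ ♝ ·│7
6│· · · ♟ · · ♟ ·│6
5│· ♟ · · · · · ♟│5
4│· · ♙ · · · · ·│4
3│♙ · · ♙ · · ♙ ♘│3
2│· ♙ · ♗ ♙ ♙ · ♙│2
1│♖ ♘ · ♕ ♔ ♗ · ♖│1
  ─────────────────
  a b c d e f g h


2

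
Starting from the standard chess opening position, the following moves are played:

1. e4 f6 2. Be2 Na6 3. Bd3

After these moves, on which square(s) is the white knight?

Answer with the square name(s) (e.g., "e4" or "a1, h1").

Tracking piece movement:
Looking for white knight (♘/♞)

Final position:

  a b c d e f g h
  ─────────────────
8│♜ · ♝ ♛ ♚ ♝ ♞ ♜│8
7│♟ ♟ ♟ ♟ ♟ · ♟ ♟│7
6│♞ · · · · ♟ · ·│6
5│· · · · · · · ·│5
4│· · · · ♙ · · ·│4
3│· · · ♗ · · · ·│3
2│♙ ♙ ♙ ♙ · ♙ ♙ ♙│2
1│♖ ♘ ♗ ♕ ♔ · ♘ ♖│1
  ─────────────────
  a b c d e f g h


b1, g1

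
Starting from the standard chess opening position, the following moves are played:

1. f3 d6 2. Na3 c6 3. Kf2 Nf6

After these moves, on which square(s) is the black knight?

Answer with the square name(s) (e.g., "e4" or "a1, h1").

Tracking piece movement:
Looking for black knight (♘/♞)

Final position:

  a b c d e f g h
  ─────────────────
8│♜ ♞ ♝ ♛ ♚ ♝ · ♜│8
7│♟ ♟ · · ♟ ♟ ♟ ♟│7
6│· · ♟ ♟ · ♞ · ·│6
5│· · · · · · · ·│5
4│· · · · · · · ·│4
3│♘ · · · · ♙ · ·│3
2│♙ ♙ ♙ ♙ ♙ ♔ ♙ ♙│2
1│♖ · ♗ ♕ · ♗ ♘ ♖│1
  ─────────────────
  a b c d e f g h


b8, f6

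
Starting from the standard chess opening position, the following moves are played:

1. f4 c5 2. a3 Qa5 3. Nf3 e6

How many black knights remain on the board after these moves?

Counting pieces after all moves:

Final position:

  a b c d e f g h
  ─────────────────
8│♜ ♞ ♝ · ♚ ♝ ♞ ♜│8
7│♟ ♟ · ♟ · ♟ ♟ ♟│7
6│· · · · ♟ · · ·│6
5│♛ · ♟ · · · · ·│5
4│· · · · · ♙ · ·│4
3│♙ · · · · ♘ · ·│3
2│· ♙ ♙ ♙ ♙ · ♙ ♙│2
1│♖ ♘ ♗ ♕ ♔ ♗ · ♖│1
  ─────────────────
  a b c d e f g h


2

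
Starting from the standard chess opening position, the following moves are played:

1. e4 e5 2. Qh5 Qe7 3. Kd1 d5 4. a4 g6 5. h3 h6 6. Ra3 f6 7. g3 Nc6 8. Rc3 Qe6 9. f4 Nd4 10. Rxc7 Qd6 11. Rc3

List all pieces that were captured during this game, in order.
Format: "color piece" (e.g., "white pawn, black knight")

Tracking captures:
  Rxc7: captured black pawn

black pawn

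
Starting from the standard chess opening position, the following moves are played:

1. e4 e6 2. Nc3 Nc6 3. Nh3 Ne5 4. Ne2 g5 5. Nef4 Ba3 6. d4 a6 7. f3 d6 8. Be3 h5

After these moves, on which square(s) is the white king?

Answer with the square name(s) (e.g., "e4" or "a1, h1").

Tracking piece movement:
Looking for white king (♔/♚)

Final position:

  a b c d e f g h
  ─────────────────
8│♜ · ♝ ♛ ♚ · ♞ ♜│8
7│· ♟ ♟ · · ♟ · ·│7
6│♟ · · ♟ ♟ · · ·│6
5│· · · · ♞ · ♟ ♟│5
4│· · · ♙ ♙ ♘ · ·│4
3│♝ · · · ♗ ♙ · ♘│3
2│♙ ♙ ♙ · · · ♙ ♙│2
1│♖ · · ♕ ♔ ♗ · ♖│1
  ─────────────────
  a b c d e f g h


e1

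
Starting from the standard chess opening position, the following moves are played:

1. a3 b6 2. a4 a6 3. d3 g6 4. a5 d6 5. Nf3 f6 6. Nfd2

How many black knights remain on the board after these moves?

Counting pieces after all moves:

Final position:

  a b c d e f g h
  ─────────────────
8│♜ ♞ ♝ ♛ ♚ ♝ ♞ ♜│8
7│· · ♟ · ♟ · · ♟│7
6│♟ ♟ · ♟ · ♟ ♟ ·│6
5│♙ · · · · · · ·│5
4│· · · · · · · ·│4
3│· · · ♙ · · · ·│3
2│· ♙ ♙ ♘ ♙ ♙ ♙ ♙│2
1│♖ ♘ ♗ ♕ ♔ ♗ · ♖│1
  ─────────────────
  a b c d e f g h


2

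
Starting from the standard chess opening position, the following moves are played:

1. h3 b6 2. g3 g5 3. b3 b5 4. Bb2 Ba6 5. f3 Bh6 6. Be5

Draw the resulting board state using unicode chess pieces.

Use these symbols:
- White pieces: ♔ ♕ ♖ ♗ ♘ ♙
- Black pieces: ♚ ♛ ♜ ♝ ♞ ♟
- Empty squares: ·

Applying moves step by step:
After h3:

♜ ♞ ♝ ♛ ♚ ♝ ♞ ♜
♟ ♟ ♟ ♟ ♟ ♟ ♟ ♟
· · · · · · · ·
· · · · · · · ·
· · · · · · · ·
· · · · · · · ♙
♙ ♙ ♙ ♙ ♙ ♙ ♙ ·
♖ ♘ ♗ ♕ ♔ ♗ ♘ ♖


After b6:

♜ ♞ ♝ ♛ ♚ ♝ ♞ ♜
♟ · ♟ ♟ ♟ ♟ ♟ ♟
· ♟ · · · · · ·
· · · · · · · ·
· · · · · · · ·
· · · · · · · ♙
♙ ♙ ♙ ♙ ♙ ♙ ♙ ·
♖ ♘ ♗ ♕ ♔ ♗ ♘ ♖


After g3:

♜ ♞ ♝ ♛ ♚ ♝ ♞ ♜
♟ · ♟ ♟ ♟ ♟ ♟ ♟
· ♟ · · · · · ·
· · · · · · · ·
· · · · · · · ·
· · · · · · ♙ ♙
♙ ♙ ♙ ♙ ♙ ♙ · ·
♖ ♘ ♗ ♕ ♔ ♗ ♘ ♖


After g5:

♜ ♞ ♝ ♛ ♚ ♝ ♞ ♜
♟ · ♟ ♟ ♟ ♟ · ♟
· ♟ · · · · · ·
· · · · · · ♟ ·
· · · · · · · ·
· · · · · · ♙ ♙
♙ ♙ ♙ ♙ ♙ ♙ · ·
♖ ♘ ♗ ♕ ♔ ♗ ♘ ♖


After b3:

♜ ♞ ♝ ♛ ♚ ♝ ♞ ♜
♟ · ♟ ♟ ♟ ♟ · ♟
· ♟ · · · · · ·
· · · · · · ♟ ·
· · · · · · · ·
· ♙ · · · · ♙ ♙
♙ · ♙ ♙ ♙ ♙ · ·
♖ ♘ ♗ ♕ ♔ ♗ ♘ ♖


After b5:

♜ ♞ ♝ ♛ ♚ ♝ ♞ ♜
♟ · ♟ ♟ ♟ ♟ · ♟
· · · · · · · ·
· ♟ · · · · ♟ ·
· · · · · · · ·
· ♙ · · · · ♙ ♙
♙ · ♙ ♙ ♙ ♙ · ·
♖ ♘ ♗ ♕ ♔ ♗ ♘ ♖


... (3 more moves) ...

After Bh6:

♜ ♞ · ♛ ♚ · ♞ ♜
♟ · ♟ ♟ ♟ ♟ · ♟
♝ · · · · · · ♝
· ♟ · · · · ♟ ·
· · · · · · · ·
· ♙ · · · ♙ ♙ ♙
♙ ♗ ♙ ♙ ♙ · · ·
♖ ♘ · ♕ ♔ ♗ ♘ ♖


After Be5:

♜ ♞ · ♛ ♚ · ♞ ♜
♟ · ♟ ♟ ♟ ♟ · ♟
♝ · · · · · · ♝
· ♟ · · ♗ · ♟ ·
· · · · · · · ·
· ♙ · · · ♙ ♙ ♙
♙ · ♙ ♙ ♙ · · ·
♖ ♘ · ♕ ♔ ♗ ♘ ♖



  a b c d e f g h
  ─────────────────
8│♜ ♞ · ♛ ♚ · ♞ ♜│8
7│♟ · ♟ ♟ ♟ ♟ · ♟│7
6│♝ · · · · · · ♝│6
5│· ♟ · · ♗ · ♟ ·│5
4│· · · · · · · ·│4
3│· ♙ · · · ♙ ♙ ♙│3
2│♙ · ♙ ♙ ♙ · · ·│2
1│♖ ♘ · ♕ ♔ ♗ ♘ ♖│1
  ─────────────────
  a b c d e f g h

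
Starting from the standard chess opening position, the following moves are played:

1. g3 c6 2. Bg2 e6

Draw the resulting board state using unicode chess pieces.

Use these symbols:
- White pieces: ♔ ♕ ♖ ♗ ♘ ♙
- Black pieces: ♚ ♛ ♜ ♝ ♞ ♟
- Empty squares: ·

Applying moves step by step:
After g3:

♜ ♞ ♝ ♛ ♚ ♝ ♞ ♜
♟ ♟ ♟ ♟ ♟ ♟ ♟ ♟
· · · · · · · ·
· · · · · · · ·
· · · · · · · ·
· · · · · · ♙ ·
♙ ♙ ♙ ♙ ♙ ♙ · ♙
♖ ♘ ♗ ♕ ♔ ♗ ♘ ♖


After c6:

♜ ♞ ♝ ♛ ♚ ♝ ♞ ♜
♟ ♟ · ♟ ♟ ♟ ♟ ♟
· · ♟ · · · · ·
· · · · · · · ·
· · · · · · · ·
· · · · · · ♙ ·
♙ ♙ ♙ ♙ ♙ ♙ · ♙
♖ ♘ ♗ ♕ ♔ ♗ ♘ ♖


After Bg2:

♜ ♞ ♝ ♛ ♚ ♝ ♞ ♜
♟ ♟ · ♟ ♟ ♟ ♟ ♟
· · ♟ · · · · ·
· · · · · · · ·
· · · · · · · ·
· · · · · · ♙ ·
♙ ♙ ♙ ♙ ♙ ♙ ♗ ♙
♖ ♘ ♗ ♕ ♔ · ♘ ♖


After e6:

♜ ♞ ♝ ♛ ♚ ♝ ♞ ♜
♟ ♟ · ♟ · ♟ ♟ ♟
· · ♟ · ♟ · · ·
· · · · · · · ·
· · · · · · · ·
· · · · · · ♙ ·
♙ ♙ ♙ ♙ ♙ ♙ ♗ ♙
♖ ♘ ♗ ♕ ♔ · ♘ ♖



  a b c d e f g h
  ─────────────────
8│♜ ♞ ♝ ♛ ♚ ♝ ♞ ♜│8
7│♟ ♟ · ♟ · ♟ ♟ ♟│7
6│· · ♟ · ♟ · · ·│6
5│· · · · · · · ·│5
4│· · · · · · · ·│4
3│· · · · · · ♙ ·│3
2│♙ ♙ ♙ ♙ ♙ ♙ ♗ ♙│2
1│♖ ♘ ♗ ♕ ♔ · ♘ ♖│1
  ─────────────────
  a b c d e f g h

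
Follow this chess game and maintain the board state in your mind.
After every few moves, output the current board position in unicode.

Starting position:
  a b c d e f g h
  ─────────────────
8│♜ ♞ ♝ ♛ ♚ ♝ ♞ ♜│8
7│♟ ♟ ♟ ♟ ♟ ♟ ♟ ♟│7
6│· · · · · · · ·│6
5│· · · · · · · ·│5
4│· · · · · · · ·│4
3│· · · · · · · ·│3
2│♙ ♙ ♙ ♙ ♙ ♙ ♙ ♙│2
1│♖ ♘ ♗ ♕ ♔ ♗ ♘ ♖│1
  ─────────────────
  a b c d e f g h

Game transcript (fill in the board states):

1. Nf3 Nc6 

  a b c d e f g h
  ─────────────────
8│♜ · ♝ ♛ ♚ ♝ ♞ ♜│8
7│♟ ♟ ♟ ♟ ♟ ♟ ♟ ♟│7
6│· · ♞ · · · · ·│6
5│· · · · · · · ·│5
4│· · · · · · · ·│4
3│· · · · · ♘ · ·│3
2│♙ ♙ ♙ ♙ ♙ ♙ ♙ ♙│2
1│♖ ♘ ♗ ♕ ♔ ♗ · ♖│1
  ─────────────────
  a b c d e f g h

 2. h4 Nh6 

  a b c d e f g h
  ─────────────────
8│♜ · ♝ ♛ ♚ ♝ · ♜│8
7│♟ ♟ ♟ ♟ ♟ ♟ ♟ ♟│7
6│· · ♞ · · · · ♞│6
5│· · · · · · · ·│5
4│· · · · · · · ♙│4
3│· · · · · ♘ · ·│3
2│♙ ♙ ♙ ♙ ♙ ♙ ♙ ·│2
1│♖ ♘ ♗ ♕ ♔ ♗ · ♖│1
  ─────────────────
  a b c d e f g h

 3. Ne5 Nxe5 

  a b c d e f g h
  ─────────────────
8│♜ · ♝ ♛ ♚ ♝ · ♜│8
7│♟ ♟ ♟ ♟ ♟ ♟ ♟ ♟│7
6│· · · · · · · ♞│6
5│· · · · ♞ · · ·│5
4│· · · · · · · ♙│4
3│· · · · · · · ·│3
2│♙ ♙ ♙ ♙ ♙ ♙ ♙ ·│2
1│♖ ♘ ♗ ♕ ♔ ♗ · ♖│1
  ─────────────────
  a b c d e f g h

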